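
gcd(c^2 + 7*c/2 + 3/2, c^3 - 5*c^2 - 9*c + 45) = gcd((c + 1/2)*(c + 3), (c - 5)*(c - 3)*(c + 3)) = c + 3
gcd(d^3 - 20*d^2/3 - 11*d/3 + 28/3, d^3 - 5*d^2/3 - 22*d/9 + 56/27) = d + 4/3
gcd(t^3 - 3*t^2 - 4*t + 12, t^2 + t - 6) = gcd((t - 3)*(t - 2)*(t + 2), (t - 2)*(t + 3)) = t - 2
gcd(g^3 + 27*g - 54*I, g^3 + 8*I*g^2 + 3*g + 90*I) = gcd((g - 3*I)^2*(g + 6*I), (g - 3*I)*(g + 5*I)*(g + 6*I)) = g^2 + 3*I*g + 18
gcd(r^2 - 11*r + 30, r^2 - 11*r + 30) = r^2 - 11*r + 30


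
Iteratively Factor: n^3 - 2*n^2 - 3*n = (n - 3)*(n^2 + n) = (n - 3)*(n + 1)*(n)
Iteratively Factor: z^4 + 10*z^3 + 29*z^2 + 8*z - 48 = (z - 1)*(z^3 + 11*z^2 + 40*z + 48) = (z - 1)*(z + 4)*(z^2 + 7*z + 12) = (z - 1)*(z + 3)*(z + 4)*(z + 4)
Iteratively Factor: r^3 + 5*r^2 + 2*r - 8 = (r - 1)*(r^2 + 6*r + 8) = (r - 1)*(r + 4)*(r + 2)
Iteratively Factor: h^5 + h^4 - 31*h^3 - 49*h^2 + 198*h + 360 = (h - 5)*(h^4 + 6*h^3 - h^2 - 54*h - 72) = (h - 5)*(h - 3)*(h^3 + 9*h^2 + 26*h + 24) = (h - 5)*(h - 3)*(h + 4)*(h^2 + 5*h + 6) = (h - 5)*(h - 3)*(h + 3)*(h + 4)*(h + 2)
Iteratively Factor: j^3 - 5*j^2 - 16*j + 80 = (j + 4)*(j^2 - 9*j + 20) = (j - 5)*(j + 4)*(j - 4)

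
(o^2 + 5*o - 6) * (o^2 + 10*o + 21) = o^4 + 15*o^3 + 65*o^2 + 45*o - 126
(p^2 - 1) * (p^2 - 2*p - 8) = p^4 - 2*p^3 - 9*p^2 + 2*p + 8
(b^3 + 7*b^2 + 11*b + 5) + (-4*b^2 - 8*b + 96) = b^3 + 3*b^2 + 3*b + 101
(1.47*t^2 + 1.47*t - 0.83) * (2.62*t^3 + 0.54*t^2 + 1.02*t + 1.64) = 3.8514*t^5 + 4.6452*t^4 + 0.1186*t^3 + 3.462*t^2 + 1.5642*t - 1.3612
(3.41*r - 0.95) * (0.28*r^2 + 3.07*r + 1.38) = 0.9548*r^3 + 10.2027*r^2 + 1.7893*r - 1.311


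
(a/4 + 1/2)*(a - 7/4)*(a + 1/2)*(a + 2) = a^4/4 + 11*a^3/16 - 15*a^2/32 - 17*a/8 - 7/8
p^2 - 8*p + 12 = (p - 6)*(p - 2)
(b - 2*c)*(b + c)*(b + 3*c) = b^3 + 2*b^2*c - 5*b*c^2 - 6*c^3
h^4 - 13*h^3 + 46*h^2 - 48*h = h*(h - 8)*(h - 3)*(h - 2)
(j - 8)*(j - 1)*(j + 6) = j^3 - 3*j^2 - 46*j + 48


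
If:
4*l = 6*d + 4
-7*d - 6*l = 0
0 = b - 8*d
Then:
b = -3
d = -3/8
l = 7/16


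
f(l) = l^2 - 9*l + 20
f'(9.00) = 9.00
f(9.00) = 20.00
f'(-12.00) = -33.00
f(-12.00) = 272.00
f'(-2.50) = -14.00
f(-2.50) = 48.75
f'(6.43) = 3.86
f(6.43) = 3.47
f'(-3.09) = -15.18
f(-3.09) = 57.36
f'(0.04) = -8.92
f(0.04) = 19.64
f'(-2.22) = -13.44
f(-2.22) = 44.91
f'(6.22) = 3.44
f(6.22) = 2.71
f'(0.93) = -7.14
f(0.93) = 12.49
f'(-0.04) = -9.08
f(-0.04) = 20.36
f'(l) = 2*l - 9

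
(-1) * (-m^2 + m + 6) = m^2 - m - 6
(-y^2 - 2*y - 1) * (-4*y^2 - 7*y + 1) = 4*y^4 + 15*y^3 + 17*y^2 + 5*y - 1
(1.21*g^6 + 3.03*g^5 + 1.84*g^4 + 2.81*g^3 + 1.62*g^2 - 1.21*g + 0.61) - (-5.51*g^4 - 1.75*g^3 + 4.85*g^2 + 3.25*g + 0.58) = 1.21*g^6 + 3.03*g^5 + 7.35*g^4 + 4.56*g^3 - 3.23*g^2 - 4.46*g + 0.03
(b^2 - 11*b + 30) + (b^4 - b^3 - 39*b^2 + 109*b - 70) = b^4 - b^3 - 38*b^2 + 98*b - 40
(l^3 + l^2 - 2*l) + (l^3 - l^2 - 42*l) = 2*l^3 - 44*l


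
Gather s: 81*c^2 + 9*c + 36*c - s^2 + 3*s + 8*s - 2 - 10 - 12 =81*c^2 + 45*c - s^2 + 11*s - 24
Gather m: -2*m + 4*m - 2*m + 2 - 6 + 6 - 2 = 0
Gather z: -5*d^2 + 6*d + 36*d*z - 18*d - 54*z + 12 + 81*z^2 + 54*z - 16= -5*d^2 + 36*d*z - 12*d + 81*z^2 - 4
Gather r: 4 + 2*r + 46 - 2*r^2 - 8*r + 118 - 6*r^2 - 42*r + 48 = -8*r^2 - 48*r + 216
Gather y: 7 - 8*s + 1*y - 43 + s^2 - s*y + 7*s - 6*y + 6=s^2 - s + y*(-s - 5) - 30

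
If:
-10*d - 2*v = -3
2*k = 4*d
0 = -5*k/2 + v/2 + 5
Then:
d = 23/30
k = 23/15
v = -7/3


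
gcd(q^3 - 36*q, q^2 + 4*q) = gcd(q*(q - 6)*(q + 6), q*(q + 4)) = q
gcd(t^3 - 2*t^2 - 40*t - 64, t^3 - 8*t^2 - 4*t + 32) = t^2 - 6*t - 16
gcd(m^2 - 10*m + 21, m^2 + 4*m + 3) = 1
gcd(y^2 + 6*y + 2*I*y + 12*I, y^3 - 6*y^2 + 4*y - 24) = y + 2*I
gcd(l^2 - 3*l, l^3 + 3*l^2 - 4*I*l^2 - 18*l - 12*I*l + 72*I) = l - 3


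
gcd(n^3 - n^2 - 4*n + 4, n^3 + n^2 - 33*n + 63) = 1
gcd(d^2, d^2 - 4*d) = d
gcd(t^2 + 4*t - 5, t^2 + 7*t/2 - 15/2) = t + 5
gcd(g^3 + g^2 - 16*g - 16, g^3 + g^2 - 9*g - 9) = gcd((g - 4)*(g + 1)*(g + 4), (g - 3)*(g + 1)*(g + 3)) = g + 1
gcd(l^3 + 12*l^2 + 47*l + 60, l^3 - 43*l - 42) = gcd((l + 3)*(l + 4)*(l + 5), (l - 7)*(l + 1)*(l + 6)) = 1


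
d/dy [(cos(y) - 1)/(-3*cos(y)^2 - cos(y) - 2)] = 3*(sin(y)^2 + 2*cos(y))*sin(y)/(3*cos(y)^2 + cos(y) + 2)^2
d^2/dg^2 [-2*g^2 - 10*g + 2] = -4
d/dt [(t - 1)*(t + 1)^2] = (t + 1)*(3*t - 1)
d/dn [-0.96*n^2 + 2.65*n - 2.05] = 2.65 - 1.92*n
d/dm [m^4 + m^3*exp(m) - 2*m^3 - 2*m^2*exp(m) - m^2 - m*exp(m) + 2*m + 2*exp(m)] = m^3*exp(m) + 4*m^3 + m^2*exp(m) - 6*m^2 - 5*m*exp(m) - 2*m + exp(m) + 2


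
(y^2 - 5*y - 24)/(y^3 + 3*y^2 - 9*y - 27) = (y - 8)/(y^2 - 9)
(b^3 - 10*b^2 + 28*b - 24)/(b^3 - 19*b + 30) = (b^2 - 8*b + 12)/(b^2 + 2*b - 15)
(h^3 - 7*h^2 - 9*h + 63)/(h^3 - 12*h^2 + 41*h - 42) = (h + 3)/(h - 2)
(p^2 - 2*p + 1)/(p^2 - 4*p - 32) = (-p^2 + 2*p - 1)/(-p^2 + 4*p + 32)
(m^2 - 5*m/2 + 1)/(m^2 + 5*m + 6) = (m^2 - 5*m/2 + 1)/(m^2 + 5*m + 6)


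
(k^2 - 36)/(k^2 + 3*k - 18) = (k - 6)/(k - 3)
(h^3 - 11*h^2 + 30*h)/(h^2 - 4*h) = (h^2 - 11*h + 30)/(h - 4)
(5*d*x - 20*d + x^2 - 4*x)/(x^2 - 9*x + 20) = (5*d + x)/(x - 5)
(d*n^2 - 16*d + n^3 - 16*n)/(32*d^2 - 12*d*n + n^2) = (d*n^2 - 16*d + n^3 - 16*n)/(32*d^2 - 12*d*n + n^2)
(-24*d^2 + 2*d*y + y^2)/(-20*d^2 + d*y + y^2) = (6*d + y)/(5*d + y)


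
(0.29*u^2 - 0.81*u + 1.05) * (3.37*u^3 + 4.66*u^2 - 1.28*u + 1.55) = 0.9773*u^5 - 1.3783*u^4 - 0.6073*u^3 + 6.3793*u^2 - 2.5995*u + 1.6275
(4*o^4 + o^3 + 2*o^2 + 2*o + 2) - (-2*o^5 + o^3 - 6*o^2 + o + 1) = 2*o^5 + 4*o^4 + 8*o^2 + o + 1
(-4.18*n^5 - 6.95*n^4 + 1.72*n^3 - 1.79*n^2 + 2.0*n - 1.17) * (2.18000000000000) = -9.1124*n^5 - 15.151*n^4 + 3.7496*n^3 - 3.9022*n^2 + 4.36*n - 2.5506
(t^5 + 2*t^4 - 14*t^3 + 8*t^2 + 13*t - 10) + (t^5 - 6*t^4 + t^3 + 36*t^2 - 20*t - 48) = 2*t^5 - 4*t^4 - 13*t^3 + 44*t^2 - 7*t - 58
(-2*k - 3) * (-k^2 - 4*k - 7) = 2*k^3 + 11*k^2 + 26*k + 21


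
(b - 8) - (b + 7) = -15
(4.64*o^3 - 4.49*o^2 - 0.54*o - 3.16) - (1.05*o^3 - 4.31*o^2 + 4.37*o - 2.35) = 3.59*o^3 - 0.180000000000001*o^2 - 4.91*o - 0.81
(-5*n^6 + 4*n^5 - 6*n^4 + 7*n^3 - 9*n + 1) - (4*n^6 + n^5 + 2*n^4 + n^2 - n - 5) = -9*n^6 + 3*n^5 - 8*n^4 + 7*n^3 - n^2 - 8*n + 6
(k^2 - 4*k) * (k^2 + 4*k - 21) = k^4 - 37*k^2 + 84*k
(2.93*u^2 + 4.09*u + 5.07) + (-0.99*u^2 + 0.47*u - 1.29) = 1.94*u^2 + 4.56*u + 3.78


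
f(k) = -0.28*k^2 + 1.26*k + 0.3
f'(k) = 1.26 - 0.56*k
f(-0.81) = -0.90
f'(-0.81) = 1.71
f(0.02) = 0.33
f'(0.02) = 1.25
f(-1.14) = -1.50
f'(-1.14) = 1.90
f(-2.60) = -4.87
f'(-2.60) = 2.72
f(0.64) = 0.99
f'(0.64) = 0.90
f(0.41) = 0.77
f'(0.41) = 1.03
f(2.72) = 1.66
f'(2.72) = -0.26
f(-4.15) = -9.75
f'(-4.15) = 3.58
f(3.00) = 1.56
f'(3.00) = -0.42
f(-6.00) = -17.34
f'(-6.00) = 4.62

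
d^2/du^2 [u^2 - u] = 2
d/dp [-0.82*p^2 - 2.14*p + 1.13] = -1.64*p - 2.14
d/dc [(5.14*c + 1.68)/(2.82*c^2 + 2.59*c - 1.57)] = (14.4948*c^2 + 13.3126*c - (5.14*c + 1.68)*(5.64*c + 2.59) - 8.0698)/(2.82*c^2 + 2.59*c - 1.57)^2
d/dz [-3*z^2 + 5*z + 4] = 5 - 6*z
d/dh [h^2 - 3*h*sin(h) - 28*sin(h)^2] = -3*h*cos(h) + 2*h - 3*sin(h) - 28*sin(2*h)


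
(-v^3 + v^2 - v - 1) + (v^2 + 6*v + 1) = -v^3 + 2*v^2 + 5*v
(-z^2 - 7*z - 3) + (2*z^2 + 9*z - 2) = z^2 + 2*z - 5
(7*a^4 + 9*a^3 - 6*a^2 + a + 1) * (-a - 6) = -7*a^5 - 51*a^4 - 48*a^3 + 35*a^2 - 7*a - 6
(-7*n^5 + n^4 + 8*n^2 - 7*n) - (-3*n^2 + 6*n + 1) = -7*n^5 + n^4 + 11*n^2 - 13*n - 1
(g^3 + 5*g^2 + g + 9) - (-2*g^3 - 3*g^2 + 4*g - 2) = 3*g^3 + 8*g^2 - 3*g + 11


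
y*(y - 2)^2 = y^3 - 4*y^2 + 4*y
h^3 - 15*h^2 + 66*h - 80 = (h - 8)*(h - 5)*(h - 2)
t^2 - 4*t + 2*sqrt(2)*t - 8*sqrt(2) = (t - 4)*(t + 2*sqrt(2))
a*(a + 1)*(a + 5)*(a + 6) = a^4 + 12*a^3 + 41*a^2 + 30*a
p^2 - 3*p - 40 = (p - 8)*(p + 5)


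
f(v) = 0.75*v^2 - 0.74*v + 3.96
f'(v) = 1.5*v - 0.74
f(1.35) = 4.33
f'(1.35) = 1.28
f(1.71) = 4.89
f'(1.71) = 1.82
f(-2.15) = 9.02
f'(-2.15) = -3.96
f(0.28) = 3.81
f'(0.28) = -0.32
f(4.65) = 16.74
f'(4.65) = 6.24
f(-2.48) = 10.41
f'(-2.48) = -4.46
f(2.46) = 6.68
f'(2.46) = 2.95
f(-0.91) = 5.25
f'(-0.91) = -2.10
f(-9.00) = 71.37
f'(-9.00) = -14.24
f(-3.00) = 12.93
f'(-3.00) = -5.24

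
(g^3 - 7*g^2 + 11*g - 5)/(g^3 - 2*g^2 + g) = (g - 5)/g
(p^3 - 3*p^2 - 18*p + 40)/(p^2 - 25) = (p^2 + 2*p - 8)/(p + 5)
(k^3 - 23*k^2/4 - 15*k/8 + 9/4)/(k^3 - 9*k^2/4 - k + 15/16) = 2*(k - 6)/(2*k - 5)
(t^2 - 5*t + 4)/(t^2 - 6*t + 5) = (t - 4)/(t - 5)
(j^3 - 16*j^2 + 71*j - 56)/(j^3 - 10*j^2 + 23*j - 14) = (j - 8)/(j - 2)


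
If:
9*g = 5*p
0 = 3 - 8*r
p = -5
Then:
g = -25/9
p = -5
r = 3/8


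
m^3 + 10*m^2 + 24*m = m*(m + 4)*(m + 6)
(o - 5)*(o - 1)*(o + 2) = o^3 - 4*o^2 - 7*o + 10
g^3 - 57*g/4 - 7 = (g - 4)*(g + 1/2)*(g + 7/2)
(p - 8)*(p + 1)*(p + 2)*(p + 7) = p^4 + 2*p^3 - 57*p^2 - 170*p - 112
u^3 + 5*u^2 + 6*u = u*(u + 2)*(u + 3)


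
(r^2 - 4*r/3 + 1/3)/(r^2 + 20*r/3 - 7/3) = (r - 1)/(r + 7)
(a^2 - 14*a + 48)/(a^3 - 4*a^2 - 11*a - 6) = (a - 8)/(a^2 + 2*a + 1)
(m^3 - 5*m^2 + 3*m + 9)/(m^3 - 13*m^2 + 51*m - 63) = (m + 1)/(m - 7)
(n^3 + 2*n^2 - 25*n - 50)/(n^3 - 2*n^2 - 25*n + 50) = (n + 2)/(n - 2)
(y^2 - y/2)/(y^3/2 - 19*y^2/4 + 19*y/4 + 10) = 2*y*(2*y - 1)/(2*y^3 - 19*y^2 + 19*y + 40)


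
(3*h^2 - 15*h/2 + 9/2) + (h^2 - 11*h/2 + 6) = 4*h^2 - 13*h + 21/2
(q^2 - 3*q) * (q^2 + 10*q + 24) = q^4 + 7*q^3 - 6*q^2 - 72*q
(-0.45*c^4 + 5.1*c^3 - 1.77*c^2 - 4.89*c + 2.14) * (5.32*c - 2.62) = -2.394*c^5 + 28.311*c^4 - 22.7784*c^3 - 21.3774*c^2 + 24.1966*c - 5.6068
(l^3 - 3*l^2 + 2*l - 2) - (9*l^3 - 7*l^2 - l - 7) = -8*l^3 + 4*l^2 + 3*l + 5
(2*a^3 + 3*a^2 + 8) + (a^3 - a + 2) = 3*a^3 + 3*a^2 - a + 10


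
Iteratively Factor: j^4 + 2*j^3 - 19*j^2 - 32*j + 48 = (j + 3)*(j^3 - j^2 - 16*j + 16) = (j + 3)*(j + 4)*(j^2 - 5*j + 4) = (j - 1)*(j + 3)*(j + 4)*(j - 4)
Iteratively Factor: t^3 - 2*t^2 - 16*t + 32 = (t - 2)*(t^2 - 16) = (t - 4)*(t - 2)*(t + 4)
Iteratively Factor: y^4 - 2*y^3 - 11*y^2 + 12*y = (y - 1)*(y^3 - y^2 - 12*y) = (y - 4)*(y - 1)*(y^2 + 3*y) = y*(y - 4)*(y - 1)*(y + 3)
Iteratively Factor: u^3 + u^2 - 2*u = (u - 1)*(u^2 + 2*u) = u*(u - 1)*(u + 2)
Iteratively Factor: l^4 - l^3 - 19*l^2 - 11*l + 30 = (l - 1)*(l^3 - 19*l - 30) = (l - 1)*(l + 3)*(l^2 - 3*l - 10) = (l - 5)*(l - 1)*(l + 3)*(l + 2)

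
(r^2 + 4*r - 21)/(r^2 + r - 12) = (r + 7)/(r + 4)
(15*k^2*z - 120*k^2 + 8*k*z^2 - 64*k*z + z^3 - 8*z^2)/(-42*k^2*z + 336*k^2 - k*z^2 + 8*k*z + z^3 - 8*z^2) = (15*k^2 + 8*k*z + z^2)/(-42*k^2 - k*z + z^2)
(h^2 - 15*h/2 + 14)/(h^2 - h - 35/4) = 2*(h - 4)/(2*h + 5)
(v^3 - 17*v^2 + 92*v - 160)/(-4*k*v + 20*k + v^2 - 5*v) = (v^2 - 12*v + 32)/(-4*k + v)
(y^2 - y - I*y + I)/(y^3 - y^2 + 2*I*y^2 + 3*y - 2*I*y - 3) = 1/(y + 3*I)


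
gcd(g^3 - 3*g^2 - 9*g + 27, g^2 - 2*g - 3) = g - 3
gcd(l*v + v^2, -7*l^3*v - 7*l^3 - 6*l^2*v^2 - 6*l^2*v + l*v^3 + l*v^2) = l + v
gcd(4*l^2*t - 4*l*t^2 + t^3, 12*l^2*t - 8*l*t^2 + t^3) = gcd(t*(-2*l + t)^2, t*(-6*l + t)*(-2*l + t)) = -2*l*t + t^2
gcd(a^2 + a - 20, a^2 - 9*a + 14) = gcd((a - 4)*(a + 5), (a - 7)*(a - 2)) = 1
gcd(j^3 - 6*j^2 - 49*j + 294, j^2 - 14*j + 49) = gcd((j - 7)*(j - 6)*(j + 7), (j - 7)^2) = j - 7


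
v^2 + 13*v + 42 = (v + 6)*(v + 7)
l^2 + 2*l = l*(l + 2)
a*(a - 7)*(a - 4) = a^3 - 11*a^2 + 28*a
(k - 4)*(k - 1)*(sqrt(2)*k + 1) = sqrt(2)*k^3 - 5*sqrt(2)*k^2 + k^2 - 5*k + 4*sqrt(2)*k + 4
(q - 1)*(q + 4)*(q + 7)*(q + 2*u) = q^4 + 2*q^3*u + 10*q^3 + 20*q^2*u + 17*q^2 + 34*q*u - 28*q - 56*u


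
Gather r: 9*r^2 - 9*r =9*r^2 - 9*r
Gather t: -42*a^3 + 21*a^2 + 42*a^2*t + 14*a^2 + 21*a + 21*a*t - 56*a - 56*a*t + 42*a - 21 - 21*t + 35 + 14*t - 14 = -42*a^3 + 35*a^2 + 7*a + t*(42*a^2 - 35*a - 7)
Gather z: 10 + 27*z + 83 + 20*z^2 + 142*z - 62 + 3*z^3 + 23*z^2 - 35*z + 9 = 3*z^3 + 43*z^2 + 134*z + 40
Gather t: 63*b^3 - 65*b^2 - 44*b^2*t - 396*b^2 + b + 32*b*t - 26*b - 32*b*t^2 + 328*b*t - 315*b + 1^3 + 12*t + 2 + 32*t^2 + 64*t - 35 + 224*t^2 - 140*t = 63*b^3 - 461*b^2 - 340*b + t^2*(256 - 32*b) + t*(-44*b^2 + 360*b - 64) - 32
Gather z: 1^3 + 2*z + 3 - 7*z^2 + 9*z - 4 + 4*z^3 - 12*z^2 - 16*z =4*z^3 - 19*z^2 - 5*z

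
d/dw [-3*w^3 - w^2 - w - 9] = -9*w^2 - 2*w - 1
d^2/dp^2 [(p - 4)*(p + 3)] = 2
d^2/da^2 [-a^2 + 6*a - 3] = -2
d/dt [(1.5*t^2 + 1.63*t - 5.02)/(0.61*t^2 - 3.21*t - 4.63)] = (-5.8093*t^2 - 7.7656*t - 23.6611)/(0.3721*t^4 - 3.9162*t^3 + 4.6555*t^2 + 29.7246*t + 21.4369)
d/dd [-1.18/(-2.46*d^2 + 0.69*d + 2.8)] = (0.8142 - 5.8056*d)/(-2.46*d^2 + 0.69*d + 2.8)^2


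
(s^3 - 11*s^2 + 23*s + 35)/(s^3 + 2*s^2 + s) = (s^2 - 12*s + 35)/(s*(s + 1))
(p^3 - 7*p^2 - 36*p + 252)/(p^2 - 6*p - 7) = (p^2 - 36)/(p + 1)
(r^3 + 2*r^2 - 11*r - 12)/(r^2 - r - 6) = (r^2 + 5*r + 4)/(r + 2)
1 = 1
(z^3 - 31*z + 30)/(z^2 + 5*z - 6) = z - 5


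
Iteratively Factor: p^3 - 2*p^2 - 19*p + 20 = (p - 5)*(p^2 + 3*p - 4) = (p - 5)*(p + 4)*(p - 1)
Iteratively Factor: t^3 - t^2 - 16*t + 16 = (t - 4)*(t^2 + 3*t - 4) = (t - 4)*(t + 4)*(t - 1)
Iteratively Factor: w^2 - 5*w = (w)*(w - 5)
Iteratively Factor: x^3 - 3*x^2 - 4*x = (x)*(x^2 - 3*x - 4) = x*(x + 1)*(x - 4)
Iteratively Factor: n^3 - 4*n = (n)*(n^2 - 4) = n*(n + 2)*(n - 2)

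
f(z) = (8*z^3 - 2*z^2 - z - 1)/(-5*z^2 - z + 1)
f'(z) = (10*z + 1)*(8*z^3 - 2*z^2 - z - 1)/(-5*z^2 - z + 1)^2 + (24*z^2 - 4*z - 1)/(-5*z^2 - z + 1)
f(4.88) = -7.13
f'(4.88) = -1.60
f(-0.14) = -0.88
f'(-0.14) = 0.37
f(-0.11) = -0.88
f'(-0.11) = -0.17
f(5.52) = -8.15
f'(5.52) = -1.60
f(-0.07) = -0.90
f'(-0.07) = -0.83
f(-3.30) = 6.12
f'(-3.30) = -1.55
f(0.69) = 0.01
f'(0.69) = -3.73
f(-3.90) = 7.06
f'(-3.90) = -1.57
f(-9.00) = 15.15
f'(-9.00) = -1.60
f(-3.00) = 5.66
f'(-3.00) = -1.53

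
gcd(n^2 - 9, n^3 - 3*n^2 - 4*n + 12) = n - 3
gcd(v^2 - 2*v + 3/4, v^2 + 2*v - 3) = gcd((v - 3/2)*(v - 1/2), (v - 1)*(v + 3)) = 1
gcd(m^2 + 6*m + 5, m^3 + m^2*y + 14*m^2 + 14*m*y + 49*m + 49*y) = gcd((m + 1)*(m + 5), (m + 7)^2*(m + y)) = 1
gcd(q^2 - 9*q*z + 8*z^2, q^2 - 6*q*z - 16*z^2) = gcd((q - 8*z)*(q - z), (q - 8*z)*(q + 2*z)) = -q + 8*z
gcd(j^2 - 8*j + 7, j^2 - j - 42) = j - 7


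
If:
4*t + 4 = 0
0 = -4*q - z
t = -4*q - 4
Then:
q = -3/4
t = -1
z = 3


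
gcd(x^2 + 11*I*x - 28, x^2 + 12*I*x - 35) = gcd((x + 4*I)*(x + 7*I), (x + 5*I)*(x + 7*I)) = x + 7*I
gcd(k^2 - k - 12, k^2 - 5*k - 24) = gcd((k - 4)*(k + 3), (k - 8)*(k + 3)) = k + 3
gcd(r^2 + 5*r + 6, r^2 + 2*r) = r + 2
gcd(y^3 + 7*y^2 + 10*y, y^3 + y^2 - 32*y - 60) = y^2 + 7*y + 10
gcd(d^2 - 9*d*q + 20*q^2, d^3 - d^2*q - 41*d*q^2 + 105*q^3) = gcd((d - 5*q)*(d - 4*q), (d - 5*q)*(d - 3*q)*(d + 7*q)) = -d + 5*q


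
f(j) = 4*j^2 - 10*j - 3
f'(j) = 8*j - 10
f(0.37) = -6.15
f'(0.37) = -7.04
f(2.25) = -5.25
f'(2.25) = 8.00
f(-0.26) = -0.13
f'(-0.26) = -12.08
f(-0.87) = 8.73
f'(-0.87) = -16.96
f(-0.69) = 5.80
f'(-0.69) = -15.52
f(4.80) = 41.16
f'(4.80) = 28.40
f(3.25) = 6.75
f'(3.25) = 16.00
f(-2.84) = 57.66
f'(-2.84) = -32.72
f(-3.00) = 63.00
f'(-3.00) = -34.00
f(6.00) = 81.00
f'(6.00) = 38.00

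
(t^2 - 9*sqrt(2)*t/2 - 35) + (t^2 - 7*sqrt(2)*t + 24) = 2*t^2 - 23*sqrt(2)*t/2 - 11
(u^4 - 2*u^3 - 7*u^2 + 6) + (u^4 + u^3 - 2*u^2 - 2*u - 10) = 2*u^4 - u^3 - 9*u^2 - 2*u - 4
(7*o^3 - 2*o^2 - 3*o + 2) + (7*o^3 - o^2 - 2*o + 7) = 14*o^3 - 3*o^2 - 5*o + 9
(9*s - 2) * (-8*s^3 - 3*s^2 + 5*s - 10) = -72*s^4 - 11*s^3 + 51*s^2 - 100*s + 20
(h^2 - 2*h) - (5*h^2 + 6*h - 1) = -4*h^2 - 8*h + 1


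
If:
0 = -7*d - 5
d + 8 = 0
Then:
No Solution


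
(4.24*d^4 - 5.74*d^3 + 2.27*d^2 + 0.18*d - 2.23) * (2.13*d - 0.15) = 9.0312*d^5 - 12.8622*d^4 + 5.6961*d^3 + 0.0429*d^2 - 4.7769*d + 0.3345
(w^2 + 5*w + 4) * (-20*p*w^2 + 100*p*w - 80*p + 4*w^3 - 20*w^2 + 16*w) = -20*p*w^4 + 340*p*w^2 - 320*p + 4*w^5 - 68*w^3 + 64*w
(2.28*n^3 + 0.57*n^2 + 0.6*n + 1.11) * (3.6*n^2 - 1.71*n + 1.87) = 8.208*n^5 - 1.8468*n^4 + 5.4489*n^3 + 4.0359*n^2 - 0.7761*n + 2.0757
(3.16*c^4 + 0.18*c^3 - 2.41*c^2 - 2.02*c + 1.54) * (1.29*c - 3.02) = 4.0764*c^5 - 9.311*c^4 - 3.6525*c^3 + 4.6724*c^2 + 8.087*c - 4.6508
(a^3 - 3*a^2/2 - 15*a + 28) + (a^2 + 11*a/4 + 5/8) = a^3 - a^2/2 - 49*a/4 + 229/8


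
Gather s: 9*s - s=8*s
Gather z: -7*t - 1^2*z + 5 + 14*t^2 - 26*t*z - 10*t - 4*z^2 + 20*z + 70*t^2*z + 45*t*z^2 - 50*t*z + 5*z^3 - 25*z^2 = 14*t^2 - 17*t + 5*z^3 + z^2*(45*t - 29) + z*(70*t^2 - 76*t + 19) + 5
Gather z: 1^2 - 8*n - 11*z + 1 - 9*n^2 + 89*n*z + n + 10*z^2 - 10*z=-9*n^2 - 7*n + 10*z^2 + z*(89*n - 21) + 2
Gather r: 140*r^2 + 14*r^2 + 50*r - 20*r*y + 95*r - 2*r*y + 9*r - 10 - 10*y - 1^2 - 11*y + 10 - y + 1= 154*r^2 + r*(154 - 22*y) - 22*y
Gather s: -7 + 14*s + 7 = 14*s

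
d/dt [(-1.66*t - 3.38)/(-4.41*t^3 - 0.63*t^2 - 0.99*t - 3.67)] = (-14.6412*t^3 - 45.7632*t^2 - 4.2588*t + 2.746)/(19.4481*t^6 + 5.5566*t^5 + 9.1287*t^4 + 33.6168*t^3 + 5.6043*t^2 + 7.2666*t + 13.4689)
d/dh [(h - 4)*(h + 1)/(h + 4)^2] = (11*h - 4)/(h^3 + 12*h^2 + 48*h + 64)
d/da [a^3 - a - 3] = 3*a^2 - 1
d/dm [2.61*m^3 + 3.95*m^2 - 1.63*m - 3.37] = 7.83*m^2 + 7.9*m - 1.63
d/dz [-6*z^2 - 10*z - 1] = -12*z - 10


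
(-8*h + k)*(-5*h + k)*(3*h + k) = 120*h^3 + h^2*k - 10*h*k^2 + k^3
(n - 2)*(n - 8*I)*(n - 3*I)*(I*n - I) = I*n^4 + 11*n^3 - 3*I*n^3 - 33*n^2 - 22*I*n^2 + 22*n + 72*I*n - 48*I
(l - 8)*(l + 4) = l^2 - 4*l - 32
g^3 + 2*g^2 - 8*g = g*(g - 2)*(g + 4)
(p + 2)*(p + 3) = p^2 + 5*p + 6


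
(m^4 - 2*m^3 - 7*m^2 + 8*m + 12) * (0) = 0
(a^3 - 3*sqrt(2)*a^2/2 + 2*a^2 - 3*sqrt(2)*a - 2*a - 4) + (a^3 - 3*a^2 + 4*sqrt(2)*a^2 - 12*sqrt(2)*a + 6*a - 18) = 2*a^3 - a^2 + 5*sqrt(2)*a^2/2 - 15*sqrt(2)*a + 4*a - 22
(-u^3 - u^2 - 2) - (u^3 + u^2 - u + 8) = -2*u^3 - 2*u^2 + u - 10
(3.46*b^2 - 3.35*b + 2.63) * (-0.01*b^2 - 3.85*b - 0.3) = -0.0346*b^4 - 13.2875*b^3 + 11.8332*b^2 - 9.1205*b - 0.789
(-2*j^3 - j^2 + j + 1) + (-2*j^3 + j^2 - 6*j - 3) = -4*j^3 - 5*j - 2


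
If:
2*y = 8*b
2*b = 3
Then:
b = 3/2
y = 6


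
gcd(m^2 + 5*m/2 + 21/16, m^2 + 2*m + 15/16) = m + 3/4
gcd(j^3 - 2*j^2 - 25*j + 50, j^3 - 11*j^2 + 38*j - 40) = j^2 - 7*j + 10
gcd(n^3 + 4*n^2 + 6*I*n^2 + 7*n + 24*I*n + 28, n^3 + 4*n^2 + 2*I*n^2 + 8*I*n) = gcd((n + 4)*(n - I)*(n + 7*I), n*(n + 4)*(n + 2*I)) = n + 4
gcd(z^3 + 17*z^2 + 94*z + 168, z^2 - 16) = z + 4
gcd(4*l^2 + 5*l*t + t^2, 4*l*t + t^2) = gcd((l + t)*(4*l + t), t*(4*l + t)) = 4*l + t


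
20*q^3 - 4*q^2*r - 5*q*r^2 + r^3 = (-5*q + r)*(-2*q + r)*(2*q + r)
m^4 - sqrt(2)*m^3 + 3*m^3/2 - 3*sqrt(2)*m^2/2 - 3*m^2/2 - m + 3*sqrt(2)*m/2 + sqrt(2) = (m - 1)*(m + 1/2)*(m + 2)*(m - sqrt(2))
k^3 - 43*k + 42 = (k - 6)*(k - 1)*(k + 7)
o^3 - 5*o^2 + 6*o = o*(o - 3)*(o - 2)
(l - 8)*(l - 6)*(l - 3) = l^3 - 17*l^2 + 90*l - 144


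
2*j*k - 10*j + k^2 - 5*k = (2*j + k)*(k - 5)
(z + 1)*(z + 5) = z^2 + 6*z + 5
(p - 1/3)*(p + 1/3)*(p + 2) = p^3 + 2*p^2 - p/9 - 2/9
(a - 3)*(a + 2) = a^2 - a - 6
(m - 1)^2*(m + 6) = m^3 + 4*m^2 - 11*m + 6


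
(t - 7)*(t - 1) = t^2 - 8*t + 7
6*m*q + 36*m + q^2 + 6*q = (6*m + q)*(q + 6)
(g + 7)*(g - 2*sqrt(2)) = g^2 - 2*sqrt(2)*g + 7*g - 14*sqrt(2)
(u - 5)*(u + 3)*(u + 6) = u^3 + 4*u^2 - 27*u - 90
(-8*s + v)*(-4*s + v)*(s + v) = 32*s^3 + 20*s^2*v - 11*s*v^2 + v^3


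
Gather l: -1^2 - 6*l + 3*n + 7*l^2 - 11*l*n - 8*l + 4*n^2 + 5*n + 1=7*l^2 + l*(-11*n - 14) + 4*n^2 + 8*n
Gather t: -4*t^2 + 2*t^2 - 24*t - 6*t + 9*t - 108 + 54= -2*t^2 - 21*t - 54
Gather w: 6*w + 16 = 6*w + 16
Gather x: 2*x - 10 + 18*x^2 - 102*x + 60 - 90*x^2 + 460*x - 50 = -72*x^2 + 360*x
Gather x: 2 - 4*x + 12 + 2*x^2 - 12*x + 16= 2*x^2 - 16*x + 30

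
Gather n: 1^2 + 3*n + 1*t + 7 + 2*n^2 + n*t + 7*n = 2*n^2 + n*(t + 10) + t + 8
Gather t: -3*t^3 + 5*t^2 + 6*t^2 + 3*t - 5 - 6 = -3*t^3 + 11*t^2 + 3*t - 11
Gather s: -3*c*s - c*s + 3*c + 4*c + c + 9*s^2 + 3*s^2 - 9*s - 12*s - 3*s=8*c + 12*s^2 + s*(-4*c - 24)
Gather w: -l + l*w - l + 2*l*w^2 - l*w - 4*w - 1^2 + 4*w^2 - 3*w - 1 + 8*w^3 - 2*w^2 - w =-2*l + 8*w^3 + w^2*(2*l + 2) - 8*w - 2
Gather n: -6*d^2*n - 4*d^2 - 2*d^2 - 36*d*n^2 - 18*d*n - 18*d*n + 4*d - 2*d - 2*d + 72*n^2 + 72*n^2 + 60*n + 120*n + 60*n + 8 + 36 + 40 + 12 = -6*d^2 + n^2*(144 - 36*d) + n*(-6*d^2 - 36*d + 240) + 96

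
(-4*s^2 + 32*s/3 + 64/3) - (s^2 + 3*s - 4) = -5*s^2 + 23*s/3 + 76/3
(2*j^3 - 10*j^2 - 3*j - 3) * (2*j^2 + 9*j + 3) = 4*j^5 - 2*j^4 - 90*j^3 - 63*j^2 - 36*j - 9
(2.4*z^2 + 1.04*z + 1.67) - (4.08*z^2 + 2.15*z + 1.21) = -1.68*z^2 - 1.11*z + 0.46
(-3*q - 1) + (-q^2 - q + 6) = -q^2 - 4*q + 5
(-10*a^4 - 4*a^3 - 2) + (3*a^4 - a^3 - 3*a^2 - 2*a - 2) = -7*a^4 - 5*a^3 - 3*a^2 - 2*a - 4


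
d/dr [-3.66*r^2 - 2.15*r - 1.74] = -7.32*r - 2.15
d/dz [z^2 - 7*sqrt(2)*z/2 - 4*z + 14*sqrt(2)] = 2*z - 7*sqrt(2)/2 - 4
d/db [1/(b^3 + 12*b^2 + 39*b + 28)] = 3*(-b^2 - 8*b - 13)/(b^3 + 12*b^2 + 39*b + 28)^2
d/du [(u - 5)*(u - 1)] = 2*u - 6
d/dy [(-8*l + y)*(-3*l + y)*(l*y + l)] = l*(24*l^2 - 22*l*y - 11*l + 3*y^2 + 2*y)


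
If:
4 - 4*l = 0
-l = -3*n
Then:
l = 1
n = 1/3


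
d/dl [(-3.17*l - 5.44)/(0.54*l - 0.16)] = (1.860192*l - 0.551168)/(0.54*l - 0.16)^3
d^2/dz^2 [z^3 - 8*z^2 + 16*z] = 6*z - 16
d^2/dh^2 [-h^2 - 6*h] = -2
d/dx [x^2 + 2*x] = 2*x + 2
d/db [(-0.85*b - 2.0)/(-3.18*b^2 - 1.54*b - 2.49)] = (2.703*b^2 + 1.309*b - (0.85*b + 2.0)*(6.36*b + 1.54) + 2.1165)/(3.18*b^2 + 1.54*b + 2.49)^2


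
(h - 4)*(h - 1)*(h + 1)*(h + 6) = h^4 + 2*h^3 - 25*h^2 - 2*h + 24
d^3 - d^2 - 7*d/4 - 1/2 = (d - 2)*(d + 1/2)^2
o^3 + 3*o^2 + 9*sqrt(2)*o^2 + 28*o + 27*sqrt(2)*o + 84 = (o + 3)*(o + 2*sqrt(2))*(o + 7*sqrt(2))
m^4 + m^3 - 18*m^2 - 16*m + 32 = (m - 4)*(m - 1)*(m + 2)*(m + 4)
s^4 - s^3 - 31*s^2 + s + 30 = (s - 6)*(s - 1)*(s + 1)*(s + 5)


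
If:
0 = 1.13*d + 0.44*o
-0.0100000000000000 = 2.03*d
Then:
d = -0.00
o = 0.01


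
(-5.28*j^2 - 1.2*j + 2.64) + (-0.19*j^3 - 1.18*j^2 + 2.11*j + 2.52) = -0.19*j^3 - 6.46*j^2 + 0.91*j + 5.16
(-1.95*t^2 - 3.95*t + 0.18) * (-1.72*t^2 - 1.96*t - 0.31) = 3.354*t^4 + 10.616*t^3 + 8.0369*t^2 + 0.8717*t - 0.0558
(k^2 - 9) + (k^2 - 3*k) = 2*k^2 - 3*k - 9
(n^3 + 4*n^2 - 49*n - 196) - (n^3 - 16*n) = 4*n^2 - 33*n - 196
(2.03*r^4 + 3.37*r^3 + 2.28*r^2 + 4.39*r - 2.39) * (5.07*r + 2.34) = 10.2921*r^5 + 21.8361*r^4 + 19.4454*r^3 + 27.5925*r^2 - 1.8447*r - 5.5926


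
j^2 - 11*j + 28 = (j - 7)*(j - 4)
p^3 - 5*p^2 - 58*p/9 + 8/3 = (p - 6)*(p - 1/3)*(p + 4/3)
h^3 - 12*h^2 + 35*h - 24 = (h - 8)*(h - 3)*(h - 1)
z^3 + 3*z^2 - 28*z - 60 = (z - 5)*(z + 2)*(z + 6)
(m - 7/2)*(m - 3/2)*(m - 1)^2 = m^4 - 7*m^3 + 65*m^2/4 - 31*m/2 + 21/4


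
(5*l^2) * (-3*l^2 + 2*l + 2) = -15*l^4 + 10*l^3 + 10*l^2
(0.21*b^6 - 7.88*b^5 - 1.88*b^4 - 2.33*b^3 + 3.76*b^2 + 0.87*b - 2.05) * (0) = 0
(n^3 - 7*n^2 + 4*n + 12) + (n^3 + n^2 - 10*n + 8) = 2*n^3 - 6*n^2 - 6*n + 20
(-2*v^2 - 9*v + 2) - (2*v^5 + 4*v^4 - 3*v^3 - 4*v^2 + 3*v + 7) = -2*v^5 - 4*v^4 + 3*v^3 + 2*v^2 - 12*v - 5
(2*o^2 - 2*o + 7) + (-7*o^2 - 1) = -5*o^2 - 2*o + 6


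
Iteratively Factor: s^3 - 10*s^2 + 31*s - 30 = (s - 2)*(s^2 - 8*s + 15) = (s - 3)*(s - 2)*(s - 5)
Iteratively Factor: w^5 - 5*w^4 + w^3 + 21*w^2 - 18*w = (w)*(w^4 - 5*w^3 + w^2 + 21*w - 18) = w*(w - 3)*(w^3 - 2*w^2 - 5*w + 6) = w*(w - 3)*(w + 2)*(w^2 - 4*w + 3) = w*(w - 3)^2*(w + 2)*(w - 1)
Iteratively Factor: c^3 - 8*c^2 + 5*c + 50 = (c - 5)*(c^2 - 3*c - 10) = (c - 5)^2*(c + 2)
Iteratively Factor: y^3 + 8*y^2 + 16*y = (y + 4)*(y^2 + 4*y) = (y + 4)^2*(y)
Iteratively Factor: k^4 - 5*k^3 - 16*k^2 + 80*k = (k - 4)*(k^3 - k^2 - 20*k) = k*(k - 4)*(k^2 - k - 20) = k*(k - 4)*(k + 4)*(k - 5)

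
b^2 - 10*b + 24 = (b - 6)*(b - 4)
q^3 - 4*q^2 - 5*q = q*(q - 5)*(q + 1)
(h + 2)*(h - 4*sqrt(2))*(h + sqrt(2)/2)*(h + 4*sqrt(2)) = h^4 + sqrt(2)*h^3/2 + 2*h^3 - 32*h^2 + sqrt(2)*h^2 - 64*h - 16*sqrt(2)*h - 32*sqrt(2)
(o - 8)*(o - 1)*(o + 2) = o^3 - 7*o^2 - 10*o + 16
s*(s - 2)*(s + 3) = s^3 + s^2 - 6*s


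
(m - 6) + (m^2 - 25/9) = m^2 + m - 79/9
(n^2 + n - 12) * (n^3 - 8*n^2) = n^5 - 7*n^4 - 20*n^3 + 96*n^2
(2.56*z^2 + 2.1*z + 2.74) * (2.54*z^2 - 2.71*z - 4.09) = 6.5024*z^4 - 1.6036*z^3 - 9.2018*z^2 - 16.0144*z - 11.2066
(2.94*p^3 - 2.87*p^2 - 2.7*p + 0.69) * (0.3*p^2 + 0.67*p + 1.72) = 0.882*p^5 + 1.1088*p^4 + 2.3239*p^3 - 6.5384*p^2 - 4.1817*p + 1.1868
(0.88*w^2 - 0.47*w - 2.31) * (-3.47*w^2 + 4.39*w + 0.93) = -3.0536*w^4 + 5.4941*w^3 + 6.7708*w^2 - 10.578*w - 2.1483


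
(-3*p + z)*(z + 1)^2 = -3*p*z^2 - 6*p*z - 3*p + z^3 + 2*z^2 + z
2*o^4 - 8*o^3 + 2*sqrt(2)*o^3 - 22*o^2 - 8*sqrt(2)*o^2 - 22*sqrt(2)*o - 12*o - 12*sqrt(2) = (o - 6)*(o + sqrt(2))*(sqrt(2)*o + sqrt(2))^2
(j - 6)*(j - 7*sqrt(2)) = j^2 - 7*sqrt(2)*j - 6*j + 42*sqrt(2)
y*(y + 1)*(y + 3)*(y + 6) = y^4 + 10*y^3 + 27*y^2 + 18*y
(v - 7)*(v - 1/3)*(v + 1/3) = v^3 - 7*v^2 - v/9 + 7/9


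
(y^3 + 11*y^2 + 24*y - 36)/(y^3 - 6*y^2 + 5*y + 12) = (y^3 + 11*y^2 + 24*y - 36)/(y^3 - 6*y^2 + 5*y + 12)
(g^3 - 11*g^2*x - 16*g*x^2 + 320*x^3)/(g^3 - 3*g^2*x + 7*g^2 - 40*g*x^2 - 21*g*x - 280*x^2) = (g - 8*x)/(g + 7)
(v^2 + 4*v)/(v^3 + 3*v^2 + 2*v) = (v + 4)/(v^2 + 3*v + 2)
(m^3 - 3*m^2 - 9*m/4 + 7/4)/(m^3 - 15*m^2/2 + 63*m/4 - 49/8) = 2*(m + 1)/(2*m - 7)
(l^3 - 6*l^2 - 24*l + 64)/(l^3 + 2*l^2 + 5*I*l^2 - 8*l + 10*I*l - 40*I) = (l - 8)/(l + 5*I)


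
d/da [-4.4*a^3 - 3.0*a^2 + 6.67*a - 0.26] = -13.2*a^2 - 6.0*a + 6.67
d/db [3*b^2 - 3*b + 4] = 6*b - 3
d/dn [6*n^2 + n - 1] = 12*n + 1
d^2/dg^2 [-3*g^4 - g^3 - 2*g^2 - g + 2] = -36*g^2 - 6*g - 4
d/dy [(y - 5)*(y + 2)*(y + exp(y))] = y^2*exp(y) + 3*y^2 - y*exp(y) - 6*y - 13*exp(y) - 10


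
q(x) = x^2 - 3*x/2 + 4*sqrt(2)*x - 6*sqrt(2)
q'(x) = 2*x - 3/2 + 4*sqrt(2)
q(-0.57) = -10.53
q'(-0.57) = 3.02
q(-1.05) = -11.75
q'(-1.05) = 2.06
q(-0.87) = -11.34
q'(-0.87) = 2.42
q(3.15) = 14.53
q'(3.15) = 10.46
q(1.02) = -3.20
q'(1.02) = 6.20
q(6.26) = 56.72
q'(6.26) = 16.68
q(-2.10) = -12.80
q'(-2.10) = -0.04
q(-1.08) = -11.81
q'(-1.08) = 2.00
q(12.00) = 185.40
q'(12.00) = 28.16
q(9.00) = 109.93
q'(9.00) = 22.16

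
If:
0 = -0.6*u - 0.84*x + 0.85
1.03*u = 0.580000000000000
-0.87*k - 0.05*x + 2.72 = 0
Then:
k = 3.09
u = 0.56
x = 0.61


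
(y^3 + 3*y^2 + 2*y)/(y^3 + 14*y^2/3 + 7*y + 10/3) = 3*y/(3*y + 5)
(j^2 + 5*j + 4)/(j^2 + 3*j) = (j^2 + 5*j + 4)/(j*(j + 3))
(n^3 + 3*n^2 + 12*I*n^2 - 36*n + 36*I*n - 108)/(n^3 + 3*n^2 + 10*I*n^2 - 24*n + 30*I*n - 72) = (n + 6*I)/(n + 4*I)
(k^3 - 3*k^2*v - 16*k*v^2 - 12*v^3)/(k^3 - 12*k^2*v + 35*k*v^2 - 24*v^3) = (k^3 - 3*k^2*v - 16*k*v^2 - 12*v^3)/(k^3 - 12*k^2*v + 35*k*v^2 - 24*v^3)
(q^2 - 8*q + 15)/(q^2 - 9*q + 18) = (q - 5)/(q - 6)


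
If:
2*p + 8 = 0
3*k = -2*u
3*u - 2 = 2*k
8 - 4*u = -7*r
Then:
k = -4/13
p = -4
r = -80/91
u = 6/13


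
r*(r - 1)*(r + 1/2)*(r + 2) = r^4 + 3*r^3/2 - 3*r^2/2 - r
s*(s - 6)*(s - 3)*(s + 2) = s^4 - 7*s^3 + 36*s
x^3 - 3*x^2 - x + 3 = (x - 3)*(x - 1)*(x + 1)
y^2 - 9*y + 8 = (y - 8)*(y - 1)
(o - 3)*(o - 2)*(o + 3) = o^3 - 2*o^2 - 9*o + 18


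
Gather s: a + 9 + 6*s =a + 6*s + 9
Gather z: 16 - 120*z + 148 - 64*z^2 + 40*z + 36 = -64*z^2 - 80*z + 200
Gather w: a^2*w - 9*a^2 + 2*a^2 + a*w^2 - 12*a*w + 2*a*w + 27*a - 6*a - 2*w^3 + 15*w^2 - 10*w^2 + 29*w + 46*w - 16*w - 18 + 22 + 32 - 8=-7*a^2 + 21*a - 2*w^3 + w^2*(a + 5) + w*(a^2 - 10*a + 59) + 28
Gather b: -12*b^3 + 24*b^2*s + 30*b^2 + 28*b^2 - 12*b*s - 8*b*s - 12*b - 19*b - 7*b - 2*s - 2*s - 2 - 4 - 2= -12*b^3 + b^2*(24*s + 58) + b*(-20*s - 38) - 4*s - 8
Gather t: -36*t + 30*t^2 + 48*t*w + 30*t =30*t^2 + t*(48*w - 6)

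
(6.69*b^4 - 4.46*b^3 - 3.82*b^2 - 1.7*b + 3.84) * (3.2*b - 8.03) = 21.408*b^5 - 67.9927*b^4 + 23.5898*b^3 + 25.2346*b^2 + 25.939*b - 30.8352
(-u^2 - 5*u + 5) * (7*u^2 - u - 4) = -7*u^4 - 34*u^3 + 44*u^2 + 15*u - 20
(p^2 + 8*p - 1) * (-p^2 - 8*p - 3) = -p^4 - 16*p^3 - 66*p^2 - 16*p + 3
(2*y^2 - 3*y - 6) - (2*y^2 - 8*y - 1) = 5*y - 5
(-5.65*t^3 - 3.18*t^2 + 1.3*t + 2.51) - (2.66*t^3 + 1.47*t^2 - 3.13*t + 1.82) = -8.31*t^3 - 4.65*t^2 + 4.43*t + 0.69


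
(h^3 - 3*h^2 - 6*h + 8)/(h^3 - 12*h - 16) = (h - 1)/(h + 2)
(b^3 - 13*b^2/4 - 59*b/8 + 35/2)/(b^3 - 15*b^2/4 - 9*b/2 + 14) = (b + 5/2)/(b + 2)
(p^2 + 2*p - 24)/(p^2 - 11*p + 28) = (p + 6)/(p - 7)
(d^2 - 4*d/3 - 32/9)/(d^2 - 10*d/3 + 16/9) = (3*d + 4)/(3*d - 2)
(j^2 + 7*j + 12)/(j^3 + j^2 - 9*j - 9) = (j + 4)/(j^2 - 2*j - 3)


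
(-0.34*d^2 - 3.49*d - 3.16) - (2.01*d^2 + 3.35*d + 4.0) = -2.35*d^2 - 6.84*d - 7.16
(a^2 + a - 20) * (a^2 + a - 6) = a^4 + 2*a^3 - 25*a^2 - 26*a + 120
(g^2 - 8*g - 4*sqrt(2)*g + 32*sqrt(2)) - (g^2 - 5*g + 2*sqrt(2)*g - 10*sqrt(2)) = -6*sqrt(2)*g - 3*g + 42*sqrt(2)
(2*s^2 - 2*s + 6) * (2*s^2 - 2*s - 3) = 4*s^4 - 8*s^3 + 10*s^2 - 6*s - 18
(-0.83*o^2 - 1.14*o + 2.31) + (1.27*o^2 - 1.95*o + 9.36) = 0.44*o^2 - 3.09*o + 11.67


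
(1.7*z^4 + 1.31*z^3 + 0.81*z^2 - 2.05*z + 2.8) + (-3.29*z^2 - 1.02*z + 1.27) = 1.7*z^4 + 1.31*z^3 - 2.48*z^2 - 3.07*z + 4.07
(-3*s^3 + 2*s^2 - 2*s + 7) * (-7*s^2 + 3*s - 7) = 21*s^5 - 23*s^4 + 41*s^3 - 69*s^2 + 35*s - 49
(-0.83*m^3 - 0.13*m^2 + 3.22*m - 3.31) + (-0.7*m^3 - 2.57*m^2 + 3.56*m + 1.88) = -1.53*m^3 - 2.7*m^2 + 6.78*m - 1.43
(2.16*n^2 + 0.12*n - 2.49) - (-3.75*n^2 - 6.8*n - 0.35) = 5.91*n^2 + 6.92*n - 2.14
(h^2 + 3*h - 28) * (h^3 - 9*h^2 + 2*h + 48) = h^5 - 6*h^4 - 53*h^3 + 306*h^2 + 88*h - 1344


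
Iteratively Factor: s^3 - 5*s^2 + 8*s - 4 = (s - 1)*(s^2 - 4*s + 4) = (s - 2)*(s - 1)*(s - 2)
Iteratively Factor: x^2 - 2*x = (x)*(x - 2)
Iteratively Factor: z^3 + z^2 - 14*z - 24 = (z + 2)*(z^2 - z - 12) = (z - 4)*(z + 2)*(z + 3)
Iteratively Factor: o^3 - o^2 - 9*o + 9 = (o - 3)*(o^2 + 2*o - 3) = (o - 3)*(o - 1)*(o + 3)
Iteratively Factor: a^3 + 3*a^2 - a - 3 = (a + 3)*(a^2 - 1) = (a - 1)*(a + 3)*(a + 1)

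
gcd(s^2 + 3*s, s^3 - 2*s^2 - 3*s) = s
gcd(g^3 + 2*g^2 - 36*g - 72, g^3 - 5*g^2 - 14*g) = g + 2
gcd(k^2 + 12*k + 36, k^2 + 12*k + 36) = k^2 + 12*k + 36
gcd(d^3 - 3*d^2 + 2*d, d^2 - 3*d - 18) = 1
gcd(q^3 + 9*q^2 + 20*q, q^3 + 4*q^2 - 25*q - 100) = q^2 + 9*q + 20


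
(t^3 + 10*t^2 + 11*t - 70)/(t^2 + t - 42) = (t^2 + 3*t - 10)/(t - 6)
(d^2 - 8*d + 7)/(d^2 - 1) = (d - 7)/(d + 1)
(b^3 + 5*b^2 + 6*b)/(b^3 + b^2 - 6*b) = (b + 2)/(b - 2)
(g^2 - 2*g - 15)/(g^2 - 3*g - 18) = (g - 5)/(g - 6)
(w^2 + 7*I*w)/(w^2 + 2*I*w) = (w + 7*I)/(w + 2*I)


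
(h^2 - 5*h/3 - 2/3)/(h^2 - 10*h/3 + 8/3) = (3*h + 1)/(3*h - 4)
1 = 1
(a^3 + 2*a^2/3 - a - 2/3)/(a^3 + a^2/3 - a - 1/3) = (3*a + 2)/(3*a + 1)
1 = 1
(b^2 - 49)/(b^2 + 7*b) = (b - 7)/b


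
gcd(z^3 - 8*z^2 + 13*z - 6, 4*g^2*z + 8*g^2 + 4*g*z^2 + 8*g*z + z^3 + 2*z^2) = 1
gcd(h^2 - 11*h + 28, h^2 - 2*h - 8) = h - 4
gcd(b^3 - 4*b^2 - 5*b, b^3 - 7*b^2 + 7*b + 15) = b^2 - 4*b - 5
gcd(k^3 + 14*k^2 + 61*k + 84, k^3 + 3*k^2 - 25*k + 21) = k + 7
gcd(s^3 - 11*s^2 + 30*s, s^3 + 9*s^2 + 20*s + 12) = 1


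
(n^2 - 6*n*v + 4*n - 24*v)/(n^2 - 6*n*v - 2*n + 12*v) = (n + 4)/(n - 2)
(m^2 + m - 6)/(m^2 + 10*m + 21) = (m - 2)/(m + 7)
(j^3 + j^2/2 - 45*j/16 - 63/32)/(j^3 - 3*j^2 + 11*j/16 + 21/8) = (j + 3/2)/(j - 2)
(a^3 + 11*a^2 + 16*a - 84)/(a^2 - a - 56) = (a^2 + 4*a - 12)/(a - 8)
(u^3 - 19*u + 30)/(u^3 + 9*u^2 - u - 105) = (u - 2)/(u + 7)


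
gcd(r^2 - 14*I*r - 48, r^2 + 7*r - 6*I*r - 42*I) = r - 6*I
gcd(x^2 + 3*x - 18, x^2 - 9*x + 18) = x - 3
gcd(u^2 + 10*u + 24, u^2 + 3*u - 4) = u + 4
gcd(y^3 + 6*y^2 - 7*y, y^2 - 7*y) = y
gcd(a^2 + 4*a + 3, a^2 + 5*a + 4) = a + 1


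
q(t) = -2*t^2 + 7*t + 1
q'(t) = 7 - 4*t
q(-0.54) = -3.36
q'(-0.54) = 9.16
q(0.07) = 1.48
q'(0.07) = 6.72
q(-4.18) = -63.20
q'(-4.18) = 23.72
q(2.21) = 6.70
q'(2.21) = -1.84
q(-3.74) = -53.16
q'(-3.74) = 21.96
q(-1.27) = -11.12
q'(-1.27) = 12.08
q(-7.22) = -153.80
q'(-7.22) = 35.88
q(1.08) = 6.23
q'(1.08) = 2.68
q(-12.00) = -371.00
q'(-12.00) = 55.00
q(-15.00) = -554.00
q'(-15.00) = 67.00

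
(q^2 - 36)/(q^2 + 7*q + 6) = (q - 6)/(q + 1)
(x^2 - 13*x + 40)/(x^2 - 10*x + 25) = (x - 8)/(x - 5)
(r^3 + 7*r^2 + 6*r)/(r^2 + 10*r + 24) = r*(r + 1)/(r + 4)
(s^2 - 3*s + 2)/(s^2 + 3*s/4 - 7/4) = 4*(s - 2)/(4*s + 7)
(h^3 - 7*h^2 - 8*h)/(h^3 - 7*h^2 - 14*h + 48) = h*(h + 1)/(h^2 + h - 6)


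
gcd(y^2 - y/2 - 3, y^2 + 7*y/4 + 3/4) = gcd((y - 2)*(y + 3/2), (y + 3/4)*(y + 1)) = 1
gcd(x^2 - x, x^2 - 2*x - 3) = 1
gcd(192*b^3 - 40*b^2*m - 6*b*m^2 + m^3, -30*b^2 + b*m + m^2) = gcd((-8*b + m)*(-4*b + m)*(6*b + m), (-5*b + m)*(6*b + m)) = 6*b + m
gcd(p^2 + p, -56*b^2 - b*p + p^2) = 1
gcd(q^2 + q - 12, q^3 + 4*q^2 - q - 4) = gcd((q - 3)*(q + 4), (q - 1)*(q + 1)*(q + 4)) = q + 4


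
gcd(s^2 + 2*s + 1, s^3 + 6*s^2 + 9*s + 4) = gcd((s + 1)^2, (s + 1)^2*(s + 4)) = s^2 + 2*s + 1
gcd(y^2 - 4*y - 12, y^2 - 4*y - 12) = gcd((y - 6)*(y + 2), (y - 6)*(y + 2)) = y^2 - 4*y - 12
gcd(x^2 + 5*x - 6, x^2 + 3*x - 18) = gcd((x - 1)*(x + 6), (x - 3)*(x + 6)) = x + 6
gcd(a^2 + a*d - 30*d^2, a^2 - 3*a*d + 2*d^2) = 1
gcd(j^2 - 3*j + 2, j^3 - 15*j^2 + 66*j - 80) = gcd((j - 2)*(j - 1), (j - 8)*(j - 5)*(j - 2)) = j - 2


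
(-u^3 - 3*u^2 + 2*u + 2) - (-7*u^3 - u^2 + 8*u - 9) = 6*u^3 - 2*u^2 - 6*u + 11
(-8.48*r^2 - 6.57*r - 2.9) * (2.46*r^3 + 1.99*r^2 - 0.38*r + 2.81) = -20.8608*r^5 - 33.0374*r^4 - 16.9859*r^3 - 27.1032*r^2 - 17.3597*r - 8.149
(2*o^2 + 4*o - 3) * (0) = 0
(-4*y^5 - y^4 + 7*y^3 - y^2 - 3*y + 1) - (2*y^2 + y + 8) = -4*y^5 - y^4 + 7*y^3 - 3*y^2 - 4*y - 7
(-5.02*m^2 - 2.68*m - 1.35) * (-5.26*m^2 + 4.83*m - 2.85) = 26.4052*m^4 - 10.1498*m^3 + 8.4636*m^2 + 1.1175*m + 3.8475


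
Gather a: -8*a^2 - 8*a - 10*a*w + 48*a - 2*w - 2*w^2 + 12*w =-8*a^2 + a*(40 - 10*w) - 2*w^2 + 10*w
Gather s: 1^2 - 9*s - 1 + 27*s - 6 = 18*s - 6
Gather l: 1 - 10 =-9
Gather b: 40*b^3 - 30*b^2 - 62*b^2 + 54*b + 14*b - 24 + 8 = 40*b^3 - 92*b^2 + 68*b - 16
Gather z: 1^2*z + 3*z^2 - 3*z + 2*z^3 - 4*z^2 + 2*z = 2*z^3 - z^2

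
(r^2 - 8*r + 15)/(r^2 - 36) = (r^2 - 8*r + 15)/(r^2 - 36)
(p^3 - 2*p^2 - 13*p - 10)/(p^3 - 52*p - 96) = (p^2 - 4*p - 5)/(p^2 - 2*p - 48)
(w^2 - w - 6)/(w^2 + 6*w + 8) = (w - 3)/(w + 4)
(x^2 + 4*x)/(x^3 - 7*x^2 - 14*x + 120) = x/(x^2 - 11*x + 30)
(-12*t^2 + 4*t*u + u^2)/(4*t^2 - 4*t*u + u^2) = (-6*t - u)/(2*t - u)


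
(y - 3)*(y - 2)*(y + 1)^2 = y^4 - 3*y^3 - 3*y^2 + 7*y + 6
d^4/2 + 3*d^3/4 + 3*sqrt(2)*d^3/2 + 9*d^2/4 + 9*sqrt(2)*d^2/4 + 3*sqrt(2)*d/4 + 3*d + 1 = (d/2 + sqrt(2))*(d + 1/2)*(d + 1)*(d + sqrt(2))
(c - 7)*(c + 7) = c^2 - 49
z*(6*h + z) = 6*h*z + z^2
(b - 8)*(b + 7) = b^2 - b - 56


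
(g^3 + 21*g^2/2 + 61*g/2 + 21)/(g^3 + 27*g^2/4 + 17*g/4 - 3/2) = 2*(2*g + 7)/(4*g - 1)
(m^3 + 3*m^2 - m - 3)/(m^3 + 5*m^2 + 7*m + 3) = (m - 1)/(m + 1)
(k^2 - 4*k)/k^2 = (k - 4)/k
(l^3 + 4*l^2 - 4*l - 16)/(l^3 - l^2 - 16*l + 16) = (l^2 - 4)/(l^2 - 5*l + 4)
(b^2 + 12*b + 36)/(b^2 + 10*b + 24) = (b + 6)/(b + 4)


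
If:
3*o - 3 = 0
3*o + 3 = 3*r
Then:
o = 1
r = 2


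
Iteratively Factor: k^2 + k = (k + 1)*(k)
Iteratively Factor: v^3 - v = (v - 1)*(v^2 + v) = (v - 1)*(v + 1)*(v)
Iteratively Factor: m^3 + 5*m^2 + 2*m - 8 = (m + 4)*(m^2 + m - 2) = (m + 2)*(m + 4)*(m - 1)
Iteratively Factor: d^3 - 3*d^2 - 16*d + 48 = (d - 4)*(d^2 + d - 12) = (d - 4)*(d - 3)*(d + 4)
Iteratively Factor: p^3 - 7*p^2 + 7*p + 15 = (p - 5)*(p^2 - 2*p - 3) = (p - 5)*(p + 1)*(p - 3)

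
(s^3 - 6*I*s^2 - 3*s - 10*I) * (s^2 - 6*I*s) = s^5 - 12*I*s^4 - 39*s^3 + 8*I*s^2 - 60*s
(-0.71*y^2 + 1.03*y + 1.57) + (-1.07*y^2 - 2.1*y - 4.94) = -1.78*y^2 - 1.07*y - 3.37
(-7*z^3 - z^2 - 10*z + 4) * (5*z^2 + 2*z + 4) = -35*z^5 - 19*z^4 - 80*z^3 - 4*z^2 - 32*z + 16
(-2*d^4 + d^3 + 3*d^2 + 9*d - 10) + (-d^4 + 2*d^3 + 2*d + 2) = -3*d^4 + 3*d^3 + 3*d^2 + 11*d - 8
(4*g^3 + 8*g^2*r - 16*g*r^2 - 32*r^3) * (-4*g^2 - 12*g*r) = -16*g^5 - 80*g^4*r - 32*g^3*r^2 + 320*g^2*r^3 + 384*g*r^4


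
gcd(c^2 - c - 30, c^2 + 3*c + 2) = 1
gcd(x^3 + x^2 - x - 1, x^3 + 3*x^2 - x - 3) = x^2 - 1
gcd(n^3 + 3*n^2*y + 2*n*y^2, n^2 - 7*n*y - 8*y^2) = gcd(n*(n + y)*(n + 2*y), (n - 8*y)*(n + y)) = n + y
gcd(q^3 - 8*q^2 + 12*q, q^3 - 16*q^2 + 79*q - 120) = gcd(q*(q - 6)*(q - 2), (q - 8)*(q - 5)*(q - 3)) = 1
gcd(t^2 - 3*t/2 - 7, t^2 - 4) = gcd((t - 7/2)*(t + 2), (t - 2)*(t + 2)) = t + 2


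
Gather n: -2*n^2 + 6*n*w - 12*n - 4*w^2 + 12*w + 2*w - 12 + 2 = -2*n^2 + n*(6*w - 12) - 4*w^2 + 14*w - 10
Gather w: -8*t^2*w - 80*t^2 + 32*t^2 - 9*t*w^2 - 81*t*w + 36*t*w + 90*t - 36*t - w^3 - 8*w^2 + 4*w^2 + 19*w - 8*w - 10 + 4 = -48*t^2 + 54*t - w^3 + w^2*(-9*t - 4) + w*(-8*t^2 - 45*t + 11) - 6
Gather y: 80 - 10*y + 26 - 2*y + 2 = 108 - 12*y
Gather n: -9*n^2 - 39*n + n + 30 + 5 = -9*n^2 - 38*n + 35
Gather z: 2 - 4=-2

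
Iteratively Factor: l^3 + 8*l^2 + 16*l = (l)*(l^2 + 8*l + 16) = l*(l + 4)*(l + 4)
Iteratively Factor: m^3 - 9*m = (m - 3)*(m^2 + 3*m) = (m - 3)*(m + 3)*(m)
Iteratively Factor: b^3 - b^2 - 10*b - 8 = (b - 4)*(b^2 + 3*b + 2) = (b - 4)*(b + 1)*(b + 2)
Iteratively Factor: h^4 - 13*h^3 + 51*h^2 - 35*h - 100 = (h - 5)*(h^3 - 8*h^2 + 11*h + 20) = (h - 5)*(h - 4)*(h^2 - 4*h - 5) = (h - 5)*(h - 4)*(h + 1)*(h - 5)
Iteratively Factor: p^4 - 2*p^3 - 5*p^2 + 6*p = (p - 3)*(p^3 + p^2 - 2*p) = p*(p - 3)*(p^2 + p - 2) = p*(p - 3)*(p + 2)*(p - 1)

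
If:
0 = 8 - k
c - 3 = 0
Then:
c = 3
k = 8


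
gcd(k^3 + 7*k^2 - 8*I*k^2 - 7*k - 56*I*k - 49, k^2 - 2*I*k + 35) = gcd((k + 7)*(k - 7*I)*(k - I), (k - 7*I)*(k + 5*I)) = k - 7*I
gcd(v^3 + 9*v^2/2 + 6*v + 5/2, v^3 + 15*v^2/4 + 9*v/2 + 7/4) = v^2 + 2*v + 1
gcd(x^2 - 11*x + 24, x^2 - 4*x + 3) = x - 3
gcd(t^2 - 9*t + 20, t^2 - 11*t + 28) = t - 4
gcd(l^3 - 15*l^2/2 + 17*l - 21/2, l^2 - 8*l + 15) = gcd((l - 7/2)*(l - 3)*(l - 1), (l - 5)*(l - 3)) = l - 3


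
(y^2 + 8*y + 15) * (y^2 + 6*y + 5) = y^4 + 14*y^3 + 68*y^2 + 130*y + 75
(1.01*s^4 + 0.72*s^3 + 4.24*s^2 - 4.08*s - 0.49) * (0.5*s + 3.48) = 0.505*s^5 + 3.8748*s^4 + 4.6256*s^3 + 12.7152*s^2 - 14.4434*s - 1.7052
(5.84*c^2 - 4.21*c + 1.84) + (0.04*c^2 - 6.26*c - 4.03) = 5.88*c^2 - 10.47*c - 2.19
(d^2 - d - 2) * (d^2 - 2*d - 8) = d^4 - 3*d^3 - 8*d^2 + 12*d + 16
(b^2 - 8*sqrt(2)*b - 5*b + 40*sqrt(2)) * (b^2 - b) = b^4 - 8*sqrt(2)*b^3 - 6*b^3 + 5*b^2 + 48*sqrt(2)*b^2 - 40*sqrt(2)*b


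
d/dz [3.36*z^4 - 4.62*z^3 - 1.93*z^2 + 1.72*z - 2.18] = 13.44*z^3 - 13.86*z^2 - 3.86*z + 1.72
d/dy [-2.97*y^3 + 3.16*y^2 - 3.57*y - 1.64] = -8.91*y^2 + 6.32*y - 3.57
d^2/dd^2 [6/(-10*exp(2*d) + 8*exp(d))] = 12*((5*exp(d) - 4)*(5*exp(d) - 1) - 2*(5*exp(d) - 2)^2)*exp(-d)/(5*exp(d) - 4)^3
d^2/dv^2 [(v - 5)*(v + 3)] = 2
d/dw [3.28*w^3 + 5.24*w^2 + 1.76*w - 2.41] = 9.84*w^2 + 10.48*w + 1.76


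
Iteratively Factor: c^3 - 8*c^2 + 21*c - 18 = (c - 2)*(c^2 - 6*c + 9) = (c - 3)*(c - 2)*(c - 3)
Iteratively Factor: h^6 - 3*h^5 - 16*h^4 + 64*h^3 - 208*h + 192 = (h + 4)*(h^5 - 7*h^4 + 12*h^3 + 16*h^2 - 64*h + 48) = (h - 3)*(h + 4)*(h^4 - 4*h^3 + 16*h - 16) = (h - 3)*(h + 2)*(h + 4)*(h^3 - 6*h^2 + 12*h - 8) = (h - 3)*(h - 2)*(h + 2)*(h + 4)*(h^2 - 4*h + 4) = (h - 3)*(h - 2)^2*(h + 2)*(h + 4)*(h - 2)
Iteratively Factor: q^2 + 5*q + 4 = (q + 1)*(q + 4)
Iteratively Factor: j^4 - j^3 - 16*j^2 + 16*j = (j - 4)*(j^3 + 3*j^2 - 4*j) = (j - 4)*(j - 1)*(j^2 + 4*j) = j*(j - 4)*(j - 1)*(j + 4)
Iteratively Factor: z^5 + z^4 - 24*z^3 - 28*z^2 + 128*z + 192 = (z - 3)*(z^4 + 4*z^3 - 12*z^2 - 64*z - 64) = (z - 3)*(z + 4)*(z^3 - 12*z - 16) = (z - 3)*(z + 2)*(z + 4)*(z^2 - 2*z - 8) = (z - 3)*(z + 2)^2*(z + 4)*(z - 4)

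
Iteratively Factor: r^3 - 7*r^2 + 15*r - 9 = (r - 3)*(r^2 - 4*r + 3) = (r - 3)*(r - 1)*(r - 3)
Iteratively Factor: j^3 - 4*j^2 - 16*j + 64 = (j - 4)*(j^2 - 16) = (j - 4)^2*(j + 4)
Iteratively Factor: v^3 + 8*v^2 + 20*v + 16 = (v + 4)*(v^2 + 4*v + 4) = (v + 2)*(v + 4)*(v + 2)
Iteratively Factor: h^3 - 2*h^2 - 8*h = (h - 4)*(h^2 + 2*h) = h*(h - 4)*(h + 2)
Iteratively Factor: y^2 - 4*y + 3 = (y - 1)*(y - 3)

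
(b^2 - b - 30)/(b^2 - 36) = (b + 5)/(b + 6)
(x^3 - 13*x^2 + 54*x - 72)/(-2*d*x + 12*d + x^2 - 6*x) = (x^2 - 7*x + 12)/(-2*d + x)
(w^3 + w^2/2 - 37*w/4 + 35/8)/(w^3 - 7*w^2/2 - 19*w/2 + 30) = (w^2 + 3*w - 7/4)/(w^2 - w - 12)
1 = 1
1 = 1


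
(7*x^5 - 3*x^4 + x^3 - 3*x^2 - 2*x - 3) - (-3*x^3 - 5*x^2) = 7*x^5 - 3*x^4 + 4*x^3 + 2*x^2 - 2*x - 3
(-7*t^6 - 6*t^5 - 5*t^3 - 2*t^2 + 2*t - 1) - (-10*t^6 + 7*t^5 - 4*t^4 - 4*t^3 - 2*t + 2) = 3*t^6 - 13*t^5 + 4*t^4 - t^3 - 2*t^2 + 4*t - 3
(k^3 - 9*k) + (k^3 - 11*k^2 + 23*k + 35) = 2*k^3 - 11*k^2 + 14*k + 35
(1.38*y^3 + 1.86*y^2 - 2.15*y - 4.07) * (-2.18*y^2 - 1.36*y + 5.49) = -3.0084*y^5 - 5.9316*y^4 + 9.7336*y^3 + 22.008*y^2 - 6.2683*y - 22.3443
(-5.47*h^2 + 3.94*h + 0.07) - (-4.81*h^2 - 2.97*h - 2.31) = -0.66*h^2 + 6.91*h + 2.38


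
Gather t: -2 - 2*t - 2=-2*t - 4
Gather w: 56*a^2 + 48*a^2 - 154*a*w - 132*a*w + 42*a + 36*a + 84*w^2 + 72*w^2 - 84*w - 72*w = 104*a^2 + 78*a + 156*w^2 + w*(-286*a - 156)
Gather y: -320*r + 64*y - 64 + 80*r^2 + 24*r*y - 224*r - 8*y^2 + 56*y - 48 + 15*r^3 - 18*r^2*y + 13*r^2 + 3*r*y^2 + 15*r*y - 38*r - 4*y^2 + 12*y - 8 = 15*r^3 + 93*r^2 - 582*r + y^2*(3*r - 12) + y*(-18*r^2 + 39*r + 132) - 120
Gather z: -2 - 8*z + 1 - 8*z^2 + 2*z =-8*z^2 - 6*z - 1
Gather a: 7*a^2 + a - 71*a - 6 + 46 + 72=7*a^2 - 70*a + 112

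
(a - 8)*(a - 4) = a^2 - 12*a + 32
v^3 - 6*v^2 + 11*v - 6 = (v - 3)*(v - 2)*(v - 1)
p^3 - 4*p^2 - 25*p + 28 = (p - 7)*(p - 1)*(p + 4)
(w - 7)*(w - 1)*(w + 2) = w^3 - 6*w^2 - 9*w + 14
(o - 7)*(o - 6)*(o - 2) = o^3 - 15*o^2 + 68*o - 84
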